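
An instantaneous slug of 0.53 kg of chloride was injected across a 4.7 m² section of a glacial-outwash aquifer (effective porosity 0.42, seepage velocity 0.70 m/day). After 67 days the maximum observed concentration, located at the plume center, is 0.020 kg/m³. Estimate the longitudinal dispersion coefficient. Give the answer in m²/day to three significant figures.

0.214 m²/day

At the plume center C_max = M/(n_e·A·√(4πDt)), so D = M²/(4πt·(n_e·A·C_max)²).
n_e·A·C_max = 0.42 × 4.7 × 0.020 = 0.03948 kg/m.
D = 0.53²/(4π × 67 × 0.03948²) = 0.214 m²/day.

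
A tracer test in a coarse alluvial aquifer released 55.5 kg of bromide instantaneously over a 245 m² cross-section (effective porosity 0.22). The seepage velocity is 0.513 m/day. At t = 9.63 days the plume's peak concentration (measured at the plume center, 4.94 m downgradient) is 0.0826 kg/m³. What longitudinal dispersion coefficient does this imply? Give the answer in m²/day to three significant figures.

1.28 m²/day

At the plume center C_max = M/(n_e·A·√(4πDt)), so D = M²/(4πt·(n_e·A·C_max)²).
n_e·A·C_max = 0.22 × 245 × 0.0826 = 4.452 kg/m.
D = 55.5²/(4π × 9.63 × 4.452²) = 1.28 m²/day.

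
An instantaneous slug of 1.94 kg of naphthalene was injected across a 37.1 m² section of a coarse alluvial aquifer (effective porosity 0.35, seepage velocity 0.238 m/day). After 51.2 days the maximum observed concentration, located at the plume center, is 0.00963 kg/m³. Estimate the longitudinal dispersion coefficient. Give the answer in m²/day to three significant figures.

0.374 m²/day

At the plume center C_max = M/(n_e·A·√(4πDt)), so D = M²/(4πt·(n_e·A·C_max)²).
n_e·A·C_max = 0.35 × 37.1 × 0.00963 = 0.1250 kg/m.
D = 1.94²/(4π × 51.2 × 0.1250²) = 0.374 m²/day.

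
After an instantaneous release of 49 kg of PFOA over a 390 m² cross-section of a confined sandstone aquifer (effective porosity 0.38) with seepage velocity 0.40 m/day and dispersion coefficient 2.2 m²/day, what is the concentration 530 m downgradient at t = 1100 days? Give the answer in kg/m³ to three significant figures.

0.000821 kg/m³

For an instantaneous plane source, C(x,t) = M/(n_e·A·√(4πDt)) · exp(−(x−vt)²/(4Dt)), with n_e·A the pore (flow) area.
Plume center vt = 0.40 × 1100 = 440 m, so the well at 530 m is 90 m downgradient of the peak.
√(4πDt) = 174.4 m, giving peak height M/(n_e·A·√(4πDt)) = 49/(0.38 × 390 × 174.4) = 0.001896 kg/m³.
(x−vt)²/(4Dt) = (90)²/(4 × 2.2 × 1100) = 0.8368; exp(−0.8368) = 0.4331.
C = 0.001896 × 0.4331 = 0.000821 kg/m³.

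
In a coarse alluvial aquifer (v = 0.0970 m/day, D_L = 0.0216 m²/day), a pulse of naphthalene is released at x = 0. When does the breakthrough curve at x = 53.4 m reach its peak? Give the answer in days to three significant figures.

For the 1D instantaneous-source solution, setting ∂C/∂t = 0 at fixed x gives v²t² + 2Dt − x² = 0, so t = (√(D² + v²x²) − D)/v².
√(D² + v²x²) = √(0.0216² + 0.0970² × 53.4²) = 5.180; v² = 0.009409.
t = (5.180 − 0.0216)/0.009409 = 548 days (vs. the pure-advection estimate x/v = 551 d).

548 days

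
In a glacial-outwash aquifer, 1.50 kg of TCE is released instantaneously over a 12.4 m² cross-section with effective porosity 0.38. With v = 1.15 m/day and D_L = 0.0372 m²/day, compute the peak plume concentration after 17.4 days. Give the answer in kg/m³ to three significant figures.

The peak of an instantaneous 1D plume sits at x = vt; there the Gaussian factor is 1 and C_max = M/(n_e·A·√(4πDt)), where n_e·A is the pore area the mass is dissolved in.
√(4πDt) = √(4π × 0.0372 × 17.4) = 2.852 m, so C_max = 1.50/(0.38 × 12.4 × 2.852) = 0.112 kg/m³.

0.112 kg/m³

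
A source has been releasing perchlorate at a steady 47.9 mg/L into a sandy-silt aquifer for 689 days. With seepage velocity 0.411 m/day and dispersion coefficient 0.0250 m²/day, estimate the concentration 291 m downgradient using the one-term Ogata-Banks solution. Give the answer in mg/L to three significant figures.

4.38 mg/L

For a continuous step input, C/C₀ ≈ ½·erfc((x−vt)/(2√(Dt))).
vt = 0.411 × 689 = 283.179 m and 2√(Dt) = 2√(0.0250 × 689) = 8.301 m.
Argument (x−vt)/(2√(Dt)) = (291 − 283.179)/8.301 = 0.9422; ½·erfc(0.9422) = 0.09135.
C = 47.9 × 0.09135 = 4.38 mg/L.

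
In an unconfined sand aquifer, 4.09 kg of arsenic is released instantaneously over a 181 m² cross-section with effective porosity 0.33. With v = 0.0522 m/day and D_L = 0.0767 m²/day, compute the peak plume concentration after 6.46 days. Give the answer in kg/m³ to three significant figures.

0.0274 kg/m³

The peak of an instantaneous 1D plume sits at x = vt; there the Gaussian factor is 1 and C_max = M/(n_e·A·√(4πDt)), where n_e·A is the pore area the mass is dissolved in.
√(4πDt) = √(4π × 0.0767 × 6.46) = 2.495 m, so C_max = 4.09/(0.33 × 181 × 2.495) = 0.0274 kg/m³.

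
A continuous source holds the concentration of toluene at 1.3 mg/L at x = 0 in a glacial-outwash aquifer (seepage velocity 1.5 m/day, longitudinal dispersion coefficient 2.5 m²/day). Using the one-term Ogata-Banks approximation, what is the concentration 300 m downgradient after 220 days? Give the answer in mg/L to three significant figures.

1.06 mg/L

For a continuous step input, C/C₀ ≈ ½·erfc((x−vt)/(2√(Dt))).
vt = 1.5 × 220 = 330 m and 2√(Dt) = 2√(2.5 × 220) = 46.90 m.
Argument (x−vt)/(2√(Dt)) = (300 − 330)/46.90 = -0.6397; ½·erfc(-0.6397) = 0.8172.
C = 1.3 × 0.8172 = 1.06 mg/L.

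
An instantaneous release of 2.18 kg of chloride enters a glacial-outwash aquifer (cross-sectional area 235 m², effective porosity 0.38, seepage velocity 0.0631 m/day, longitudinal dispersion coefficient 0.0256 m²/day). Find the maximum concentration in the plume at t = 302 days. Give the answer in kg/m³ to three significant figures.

The peak of an instantaneous 1D plume sits at x = vt; there the Gaussian factor is 1 and C_max = M/(n_e·A·√(4πDt)), where n_e·A is the pore area the mass is dissolved in.
√(4πDt) = √(4π × 0.0256 × 302) = 9.857 m, so C_max = 2.18/(0.38 × 235 × 9.857) = 0.00248 kg/m³.

0.00248 kg/m³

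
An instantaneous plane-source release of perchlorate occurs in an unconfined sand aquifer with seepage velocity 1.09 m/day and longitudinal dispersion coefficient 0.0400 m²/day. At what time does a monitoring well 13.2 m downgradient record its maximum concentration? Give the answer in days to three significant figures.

12.1 days

For the 1D instantaneous-source solution, setting ∂C/∂t = 0 at fixed x gives v²t² + 2Dt − x² = 0, so t = (√(D² + v²x²) − D)/v².
√(D² + v²x²) = √(0.0400² + 1.09² × 13.2²) = 14.39; v² = 1.1881.
t = (14.39 − 0.0400)/1.1881 = 12.1 days (vs. the pure-advection estimate x/v = 12.1 d).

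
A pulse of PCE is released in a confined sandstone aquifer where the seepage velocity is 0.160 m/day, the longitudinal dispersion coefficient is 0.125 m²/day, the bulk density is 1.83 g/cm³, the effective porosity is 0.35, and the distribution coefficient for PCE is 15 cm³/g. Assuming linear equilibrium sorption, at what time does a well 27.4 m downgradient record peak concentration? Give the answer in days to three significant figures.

13200 days

Retardation factor R = 1 + ρ_b·K_d/n = 1 + 1.83 × 15/0.35 = 79.43.
Sorption retards both mechanisms: v_R = v/R = 0.002014 m/day, D_R = D/R = 0.001574 m²/day.
Peak time from v_R²t² + 2D_R t − x² = 0: t = (√(D_R² + v_R²x²) − D_R)/v_R².
√(D_R² + v_R²x²) = √(0.001574² + 0.002014² × 27.4²) = 0.05521; v_R² = 4.056e-06.
t = (0.05521 − 0.001574)/4.056e-06 = 13200 days.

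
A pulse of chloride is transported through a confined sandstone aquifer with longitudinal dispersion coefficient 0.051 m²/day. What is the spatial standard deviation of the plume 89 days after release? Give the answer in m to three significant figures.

Dispersive spreading gives a Gaussian with σ² = 2Dt; advection only shifts the center.
σ = √(2 × 0.051 × 89) = 3.01 m.

3.01 m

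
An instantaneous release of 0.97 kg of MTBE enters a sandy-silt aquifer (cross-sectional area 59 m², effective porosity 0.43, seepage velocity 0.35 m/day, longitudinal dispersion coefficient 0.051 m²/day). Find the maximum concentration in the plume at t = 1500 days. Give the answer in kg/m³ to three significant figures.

The peak of an instantaneous 1D plume sits at x = vt; there the Gaussian factor is 1 and C_max = M/(n_e·A·√(4πDt)), where n_e·A is the pore area the mass is dissolved in.
√(4πDt) = √(4π × 0.051 × 1500) = 31.01 m, so C_max = 0.97/(0.43 × 59 × 31.01) = 0.00123 kg/m³.

0.00123 kg/m³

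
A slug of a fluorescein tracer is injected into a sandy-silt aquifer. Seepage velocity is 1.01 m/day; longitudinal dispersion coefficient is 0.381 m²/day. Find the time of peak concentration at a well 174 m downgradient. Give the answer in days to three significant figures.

For the 1D instantaneous-source solution, setting ∂C/∂t = 0 at fixed x gives v²t² + 2Dt − x² = 0, so t = (√(D² + v²x²) − D)/v².
√(D² + v²x²) = √(0.381² + 1.01² × 174²) = 175.7; v² = 1.0201.
t = (175.7 − 0.381)/1.0201 = 172 days (vs. the pure-advection estimate x/v = 172 d).

172 days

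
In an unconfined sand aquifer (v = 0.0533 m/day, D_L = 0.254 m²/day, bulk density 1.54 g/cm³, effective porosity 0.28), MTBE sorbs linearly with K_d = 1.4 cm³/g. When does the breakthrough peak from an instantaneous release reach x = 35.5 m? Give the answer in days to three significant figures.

5070 days

Retardation factor R = 1 + ρ_b·K_d/n = 1 + 1.54 × 1.4/0.28 = 8.700.
Sorption retards both mechanisms: v_R = v/R = 0.006126 m/day, D_R = D/R = 0.02920 m²/day.
Peak time from v_R²t² + 2D_R t − x² = 0: t = (√(D_R² + v_R²x²) − D_R)/v_R².
√(D_R² + v_R²x²) = √(0.02920² + 0.006126² × 35.5²) = 0.2194; v_R² = 3.753e-05.
t = (0.2194 − 0.02920)/3.753e-05 = 5070 days.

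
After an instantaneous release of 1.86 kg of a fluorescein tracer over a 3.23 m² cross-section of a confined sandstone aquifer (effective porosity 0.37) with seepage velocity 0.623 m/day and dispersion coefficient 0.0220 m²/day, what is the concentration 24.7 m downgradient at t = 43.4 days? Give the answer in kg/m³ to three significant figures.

For an instantaneous plane source, C(x,t) = M/(n_e·A·√(4πDt)) · exp(−(x−vt)²/(4Dt)), with n_e·A the pore (flow) area.
Plume center vt = 0.623 × 43.4 = 27.0382 m, so the well at 24.7 m is 2.3382 m upgradient of the peak.
√(4πDt) = 3.464 m, giving peak height M/(n_e·A·√(4πDt)) = 1.86/(0.37 × 3.23 × 3.464) = 0.4493 kg/m³.
(x−vt)²/(4Dt) = (-2.3382)²/(4 × 0.0220 × 43.4) = 1.431; exp(−1.431) = 0.2391.
C = 0.4493 × 0.2391 = 0.107 kg/m³.

0.107 kg/m³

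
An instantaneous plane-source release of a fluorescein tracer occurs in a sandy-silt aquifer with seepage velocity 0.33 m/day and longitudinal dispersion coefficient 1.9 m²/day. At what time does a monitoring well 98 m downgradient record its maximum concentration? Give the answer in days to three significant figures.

For the 1D instantaneous-source solution, setting ∂C/∂t = 0 at fixed x gives v²t² + 2Dt − x² = 0, so t = (√(D² + v²x²) − D)/v².
√(D² + v²x²) = √(1.9² + 0.33² × 98²) = 32.40; v² = 0.1089.
t = (32.40 − 1.9)/0.1089 = 280 days (vs. the pure-advection estimate x/v = 297 d).

280 days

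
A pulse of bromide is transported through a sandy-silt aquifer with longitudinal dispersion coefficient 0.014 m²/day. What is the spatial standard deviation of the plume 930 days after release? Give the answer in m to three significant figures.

Dispersive spreading gives a Gaussian with σ² = 2Dt; advection only shifts the center.
σ = √(2 × 0.014 × 930) = 5.10 m.

5.10 m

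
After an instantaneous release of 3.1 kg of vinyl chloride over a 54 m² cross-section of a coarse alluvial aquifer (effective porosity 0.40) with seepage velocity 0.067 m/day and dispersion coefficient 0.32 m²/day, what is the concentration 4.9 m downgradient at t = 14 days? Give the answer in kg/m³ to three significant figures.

0.00797 kg/m³

For an instantaneous plane source, C(x,t) = M/(n_e·A·√(4πDt)) · exp(−(x−vt)²/(4Dt)), with n_e·A the pore (flow) area.
Plume center vt = 0.067 × 14 = 0.938 m, so the well at 4.9 m is 3.962 m downgradient of the peak.
√(4πDt) = 7.503 m, giving peak height M/(n_e·A·√(4πDt)) = 3.1/(0.40 × 54 × 7.503) = 0.01913 kg/m³.
(x−vt)²/(4Dt) = (3.962)²/(4 × 0.32 × 14) = 0.8760; exp(−0.8760) = 0.4164.
C = 0.01913 × 0.4164 = 0.00797 kg/m³.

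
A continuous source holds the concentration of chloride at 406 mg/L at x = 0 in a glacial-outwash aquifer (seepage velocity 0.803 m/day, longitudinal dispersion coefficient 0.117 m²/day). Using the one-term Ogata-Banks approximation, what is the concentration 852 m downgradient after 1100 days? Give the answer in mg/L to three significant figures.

396 mg/L

For a continuous step input, C/C₀ ≈ ½·erfc((x−vt)/(2√(Dt))).
vt = 0.803 × 1100 = 883.3 m and 2√(Dt) = 2√(0.117 × 1100) = 22.69 m.
Argument (x−vt)/(2√(Dt)) = (852 − 883.3)/22.69 = -1.379; ½·erfc(-1.379) = 0.9744.
C = 406 × 0.9744 = 396 mg/L.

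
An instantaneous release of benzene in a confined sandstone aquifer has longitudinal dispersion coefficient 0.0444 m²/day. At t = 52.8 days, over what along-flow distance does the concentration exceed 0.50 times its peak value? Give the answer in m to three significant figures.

The plume is Gaussian with σ = √(2Dt) = √(2 × 0.0444 × 52.8) = 2.165 m.
C/C_peak = exp(−Δx²/(2σ²)) = 0.50 ⇒ Δx = σ·√(−2 ln 0.50) = 2.165 × 1.177 = 2.548 m.
Width = 2Δx = 5.10 m.

5.10 m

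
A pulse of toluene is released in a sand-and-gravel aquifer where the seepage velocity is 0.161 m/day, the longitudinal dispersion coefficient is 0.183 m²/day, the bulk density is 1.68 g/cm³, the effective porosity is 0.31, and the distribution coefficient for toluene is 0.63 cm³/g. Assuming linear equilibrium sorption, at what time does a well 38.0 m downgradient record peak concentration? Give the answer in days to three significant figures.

1010 days

Retardation factor R = 1 + ρ_b·K_d/n = 1 + 1.68 × 0.63/0.31 = 4.414.
Sorption retards both mechanisms: v_R = v/R = 0.03647 m/day, D_R = D/R = 0.04146 m²/day.
Peak time from v_R²t² + 2D_R t − x² = 0: t = (√(D_R² + v_R²x²) − D_R)/v_R².
√(D_R² + v_R²x²) = √(0.04146² + 0.03647² × 38.0²) = 1.386; v_R² = 0.001330.
t = (1.386 − 0.04146)/0.001330 = 1010 days.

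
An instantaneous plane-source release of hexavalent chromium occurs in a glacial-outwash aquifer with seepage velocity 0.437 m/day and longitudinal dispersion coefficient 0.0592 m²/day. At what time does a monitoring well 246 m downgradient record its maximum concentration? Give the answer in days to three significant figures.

563 days

For the 1D instantaneous-source solution, setting ∂C/∂t = 0 at fixed x gives v²t² + 2Dt − x² = 0, so t = (√(D² + v²x²) − D)/v².
√(D² + v²x²) = √(0.0592² + 0.437² × 246²) = 107.5; v² = 0.190969.
t = (107.5 − 0.0592)/0.190969 = 563 days (vs. the pure-advection estimate x/v = 563 d).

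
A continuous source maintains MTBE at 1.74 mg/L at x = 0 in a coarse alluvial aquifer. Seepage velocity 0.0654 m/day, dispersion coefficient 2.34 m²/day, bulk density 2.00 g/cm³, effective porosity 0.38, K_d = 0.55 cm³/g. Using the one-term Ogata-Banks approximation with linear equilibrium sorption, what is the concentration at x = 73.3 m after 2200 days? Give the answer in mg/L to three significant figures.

0.417 mg/L

Retardation factor R = 1 + ρ_b·K_d/n = 1 + 2.00 × 0.55/0.38 = 3.895.
Sorption retards both mechanisms: v_R = v/R = 0.01679 m/day, D_R = D/R = 0.6008 m²/day.
v_R·t = 0.01679 × 2200 = 36.938 m; 2√(D_R t) = 72.71 m; argument = (73.3 − 36.938)/72.71 = 0.5001.
C = C₀ × ½·erfc(0.5001) = 1.74 × 0.2397 = 0.417 mg/L.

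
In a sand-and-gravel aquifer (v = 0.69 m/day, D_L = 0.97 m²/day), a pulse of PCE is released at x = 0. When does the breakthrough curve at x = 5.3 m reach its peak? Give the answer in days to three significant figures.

5.91 days

For the 1D instantaneous-source solution, setting ∂C/∂t = 0 at fixed x gives v²t² + 2Dt − x² = 0, so t = (√(D² + v²x²) − D)/v².
√(D² + v²x²) = √(0.97² + 0.69² × 5.3²) = 3.783; v² = 0.4761.
t = (3.783 − 0.97)/0.4761 = 5.91 days (vs. the pure-advection estimate x/v = 7.68 d).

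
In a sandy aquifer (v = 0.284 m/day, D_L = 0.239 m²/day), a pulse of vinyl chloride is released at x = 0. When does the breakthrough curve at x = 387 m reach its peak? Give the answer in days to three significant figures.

1360 days

For the 1D instantaneous-source solution, setting ∂C/∂t = 0 at fixed x gives v²t² + 2Dt − x² = 0, so t = (√(D² + v²x²) − D)/v².
√(D² + v²x²) = √(0.239² + 0.284² × 387²) = 109.9; v² = 0.080656.
t = (109.9 − 0.239)/0.080656 = 1360 days (vs. the pure-advection estimate x/v = 1360 d).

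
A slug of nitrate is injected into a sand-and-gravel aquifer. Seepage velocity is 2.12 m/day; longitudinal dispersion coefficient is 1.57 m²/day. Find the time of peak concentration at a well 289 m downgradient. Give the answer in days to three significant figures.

136 days

For the 1D instantaneous-source solution, setting ∂C/∂t = 0 at fixed x gives v²t² + 2Dt − x² = 0, so t = (√(D² + v²x²) − D)/v².
√(D² + v²x²) = √(1.57² + 2.12² × 289²) = 612.7; v² = 4.4944.
t = (612.7 − 1.57)/4.4944 = 136 days (vs. the pure-advection estimate x/v = 136 d).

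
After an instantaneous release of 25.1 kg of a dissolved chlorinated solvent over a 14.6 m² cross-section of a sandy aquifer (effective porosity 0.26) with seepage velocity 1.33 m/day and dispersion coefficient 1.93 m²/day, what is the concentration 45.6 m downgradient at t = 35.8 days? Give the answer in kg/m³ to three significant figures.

For an instantaneous plane source, C(x,t) = M/(n_e·A·√(4πDt)) · exp(−(x−vt)²/(4Dt)), with n_e·A the pore (flow) area.
Plume center vt = 1.33 × 35.8 = 47.614 m, so the well at 45.6 m is 2.014 m upgradient of the peak.
√(4πDt) = 29.47 m, giving peak height M/(n_e·A·√(4πDt)) = 25.1/(0.26 × 14.6 × 29.47) = 0.2244 kg/m³.
(x−vt)²/(4Dt) = (-2.014)²/(4 × 1.93 × 35.8) = 0.01468; exp(−0.01468) = 0.9854.
C = 0.2244 × 0.9854 = 0.221 kg/m³.

0.221 kg/m³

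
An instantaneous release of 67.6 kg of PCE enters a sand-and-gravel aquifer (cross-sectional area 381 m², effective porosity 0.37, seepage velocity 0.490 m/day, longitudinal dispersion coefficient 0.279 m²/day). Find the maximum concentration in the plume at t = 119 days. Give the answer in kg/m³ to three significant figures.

0.0235 kg/m³

The peak of an instantaneous 1D plume sits at x = vt; there the Gaussian factor is 1 and C_max = M/(n_e·A·√(4πDt)), where n_e·A is the pore area the mass is dissolved in.
√(4πDt) = √(4π × 0.279 × 119) = 20.43 m, so C_max = 67.6/(0.37 × 381 × 20.43) = 0.0235 kg/m³.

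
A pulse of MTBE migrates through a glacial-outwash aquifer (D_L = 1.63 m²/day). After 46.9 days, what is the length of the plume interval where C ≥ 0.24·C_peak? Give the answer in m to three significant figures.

The plume is Gaussian with σ = √(2Dt) = √(2 × 1.63 × 46.9) = 12.37 m.
C/C_peak = exp(−Δx²/(2σ²)) = 0.24 ⇒ Δx = σ·√(−2 ln 0.24) = 12.37 × 1.689 = 20.89 m.
Width = 2Δx = 41.8 m.

41.8 m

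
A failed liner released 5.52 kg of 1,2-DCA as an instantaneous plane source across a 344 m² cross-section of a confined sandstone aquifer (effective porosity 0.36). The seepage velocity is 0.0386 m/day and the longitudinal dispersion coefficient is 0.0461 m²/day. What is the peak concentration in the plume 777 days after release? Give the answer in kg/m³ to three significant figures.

The peak of an instantaneous 1D plume sits at x = vt; there the Gaussian factor is 1 and C_max = M/(n_e·A·√(4πDt)), where n_e·A is the pore area the mass is dissolved in.
√(4πDt) = √(4π × 0.0461 × 777) = 21.22 m, so C_max = 5.52/(0.36 × 344 × 21.22) = 0.00210 kg/m³.

0.00210 kg/m³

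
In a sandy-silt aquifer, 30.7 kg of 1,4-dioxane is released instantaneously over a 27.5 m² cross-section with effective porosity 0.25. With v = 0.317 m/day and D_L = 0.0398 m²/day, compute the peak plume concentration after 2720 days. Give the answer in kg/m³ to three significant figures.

The peak of an instantaneous 1D plume sits at x = vt; there the Gaussian factor is 1 and C_max = M/(n_e·A·√(4πDt)), where n_e·A is the pore area the mass is dissolved in.
√(4πDt) = √(4π × 0.0398 × 2720) = 36.88 m, so C_max = 30.7/(0.25 × 27.5 × 36.88) = 0.121 kg/m³.

0.121 kg/m³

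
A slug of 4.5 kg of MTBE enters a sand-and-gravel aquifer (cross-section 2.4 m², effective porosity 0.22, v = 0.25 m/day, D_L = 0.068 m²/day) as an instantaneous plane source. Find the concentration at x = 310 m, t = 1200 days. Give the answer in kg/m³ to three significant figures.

For an instantaneous plane source, C(x,t) = M/(n_e·A·√(4πDt)) · exp(−(x−vt)²/(4Dt)), with n_e·A the pore (flow) area.
Plume center vt = 0.25 × 1200 = 300 m, so the well at 310 m is 10 m downgradient of the peak.
√(4πDt) = 32.02 m, giving peak height M/(n_e·A·√(4πDt)) = 4.5/(0.22 × 2.4 × 32.02) = 0.2662 kg/m³.
(x−vt)²/(4Dt) = (10)²/(4 × 0.068 × 1200) = 0.3064; exp(−0.3064) = 0.7361.
C = 0.2662 × 0.7361 = 0.196 kg/m³.

0.196 kg/m³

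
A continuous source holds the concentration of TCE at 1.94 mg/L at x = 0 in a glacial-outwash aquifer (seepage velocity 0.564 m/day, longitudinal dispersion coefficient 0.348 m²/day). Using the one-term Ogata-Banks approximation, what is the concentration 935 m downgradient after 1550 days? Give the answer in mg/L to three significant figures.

0.0622 mg/L

For a continuous step input, C/C₀ ≈ ½·erfc((x−vt)/(2√(Dt))).
vt = 0.564 × 1550 = 874.2 m and 2√(Dt) = 2√(0.348 × 1550) = 46.45 m.
Argument (x−vt)/(2√(Dt)) = (935 − 874.2)/46.45 = 1.309; ½·erfc(1.309) = 0.03207.
C = 1.94 × 0.03207 = 0.0622 mg/L.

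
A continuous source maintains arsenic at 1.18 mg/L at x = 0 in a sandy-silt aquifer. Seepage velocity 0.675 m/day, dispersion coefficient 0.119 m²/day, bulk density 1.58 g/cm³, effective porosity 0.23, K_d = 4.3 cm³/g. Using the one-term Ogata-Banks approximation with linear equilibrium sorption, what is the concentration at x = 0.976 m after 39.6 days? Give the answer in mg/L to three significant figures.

Retardation factor R = 1 + ρ_b·K_d/n = 1 + 1.58 × 4.3/0.23 = 30.54.
Sorption retards both mechanisms: v_R = v/R = 0.02210 m/day, D_R = D/R = 0.003897 m²/day.
v_R·t = 0.02210 × 39.6 = 0.87516 m; 2√(D_R t) = 0.7857 m; argument = (0.976 − 0.87516)/0.7857 = 0.1283.
C = C₀ × ½·erfc(0.1283) = 1.18 × 0.4280 = 0.505 mg/L.

0.505 mg/L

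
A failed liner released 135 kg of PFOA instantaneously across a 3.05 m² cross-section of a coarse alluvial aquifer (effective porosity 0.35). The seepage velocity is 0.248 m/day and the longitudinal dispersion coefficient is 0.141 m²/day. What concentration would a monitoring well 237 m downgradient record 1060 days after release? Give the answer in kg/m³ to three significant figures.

0.952 kg/m³

For an instantaneous plane source, C(x,t) = M/(n_e·A·√(4πDt)) · exp(−(x−vt)²/(4Dt)), with n_e·A the pore (flow) area.
Plume center vt = 0.248 × 1060 = 262.88 m, so the well at 237 m is 25.88 m upgradient of the peak.
√(4πDt) = 43.34 m, giving peak height M/(n_e·A·√(4πDt)) = 135/(0.35 × 3.05 × 43.34) = 2.918 kg/m³.
(x−vt)²/(4Dt) = (-25.88)²/(4 × 0.141 × 1060) = 1.120; exp(−1.120) = 0.3263.
C = 2.918 × 0.3263 = 0.952 kg/m³.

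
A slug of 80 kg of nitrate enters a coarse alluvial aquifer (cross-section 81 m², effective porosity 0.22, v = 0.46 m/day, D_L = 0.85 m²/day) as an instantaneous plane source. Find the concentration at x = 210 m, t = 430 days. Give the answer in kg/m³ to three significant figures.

For an instantaneous plane source, C(x,t) = M/(n_e·A·√(4πDt)) · exp(−(x−vt)²/(4Dt)), with n_e·A the pore (flow) area.
Plume center vt = 0.46 × 430 = 197.8 m, so the well at 210 m is 12.2 m downgradient of the peak.
√(4πDt) = 67.77 m, giving peak height M/(n_e·A·√(4πDt)) = 80/(0.22 × 81 × 67.77) = 0.06624 kg/m³.
(x−vt)²/(4Dt) = (12.2)²/(4 × 0.85 × 430) = 0.1018; exp(−0.1018) = 0.9032.
C = 0.06624 × 0.9032 = 0.0598 kg/m³.

0.0598 kg/m³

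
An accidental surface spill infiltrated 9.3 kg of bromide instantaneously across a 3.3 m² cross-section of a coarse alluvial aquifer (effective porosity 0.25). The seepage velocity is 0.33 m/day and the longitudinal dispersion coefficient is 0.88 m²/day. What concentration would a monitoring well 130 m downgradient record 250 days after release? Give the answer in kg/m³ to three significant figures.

0.0165 kg/m³

For an instantaneous plane source, C(x,t) = M/(n_e·A·√(4πDt)) · exp(−(x−vt)²/(4Dt)), with n_e·A the pore (flow) area.
Plume center vt = 0.33 × 250 = 82.5 m, so the well at 130 m is 47.5 m downgradient of the peak.
√(4πDt) = 52.58 m, giving peak height M/(n_e·A·√(4πDt)) = 9.3/(0.25 × 3.3 × 52.58) = 0.2144 kg/m³.
(x−vt)²/(4Dt) = (47.5)²/(4 × 0.88 × 250) = 2.564; exp(−2.564) = 0.07700.
C = 0.2144 × 0.07700 = 0.0165 kg/m³.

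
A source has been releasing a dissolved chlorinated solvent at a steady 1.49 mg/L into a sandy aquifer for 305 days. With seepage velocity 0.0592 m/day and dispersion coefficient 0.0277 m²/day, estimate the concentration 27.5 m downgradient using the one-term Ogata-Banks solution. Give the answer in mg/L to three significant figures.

0.0161 mg/L

For a continuous step input, C/C₀ ≈ ½·erfc((x−vt)/(2√(Dt))).
vt = 0.0592 × 305 = 18.056 m and 2√(Dt) = 2√(0.0277 × 305) = 5.813 m.
Argument (x−vt)/(2√(Dt)) = (27.5 − 18.056)/5.813 = 1.625; ½·erfc(1.625) = 0.01078.
C = 1.49 × 0.01078 = 0.0161 mg/L.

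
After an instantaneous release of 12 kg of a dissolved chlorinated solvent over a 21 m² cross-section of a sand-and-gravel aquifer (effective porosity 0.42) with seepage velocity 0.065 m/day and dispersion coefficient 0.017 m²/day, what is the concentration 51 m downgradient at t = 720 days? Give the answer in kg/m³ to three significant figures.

0.0765 kg/m³

For an instantaneous plane source, C(x,t) = M/(n_e·A·√(4πDt)) · exp(−(x−vt)²/(4Dt)), with n_e·A the pore (flow) area.
Plume center vt = 0.065 × 720 = 46.8 m, so the well at 51 m is 4.2 m downgradient of the peak.
√(4πDt) = 12.40 m, giving peak height M/(n_e·A·√(4πDt)) = 12/(0.42 × 21 × 12.40) = 0.1097 kg/m³.
(x−vt)²/(4Dt) = (4.2)²/(4 × 0.017 × 720) = 0.3603; exp(−0.3603) = 0.6975.
C = 0.1097 × 0.6975 = 0.0765 kg/m³.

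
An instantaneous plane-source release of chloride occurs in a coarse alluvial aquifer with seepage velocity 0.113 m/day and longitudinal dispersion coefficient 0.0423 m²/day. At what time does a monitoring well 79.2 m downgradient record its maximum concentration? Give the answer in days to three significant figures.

For the 1D instantaneous-source solution, setting ∂C/∂t = 0 at fixed x gives v²t² + 2Dt − x² = 0, so t = (√(D² + v²x²) − D)/v².
√(D² + v²x²) = √(0.0423² + 0.113² × 79.2²) = 8.950; v² = 0.012769.
t = (8.950 − 0.0423)/0.012769 = 698 days (vs. the pure-advection estimate x/v = 701 d).

698 days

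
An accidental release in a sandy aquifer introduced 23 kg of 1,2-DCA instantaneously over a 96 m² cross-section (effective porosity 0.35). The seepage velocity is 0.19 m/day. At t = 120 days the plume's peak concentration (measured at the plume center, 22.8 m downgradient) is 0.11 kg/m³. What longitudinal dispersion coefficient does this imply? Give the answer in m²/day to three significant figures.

0.0257 m²/day

At the plume center C_max = M/(n_e·A·√(4πDt)), so D = M²/(4πt·(n_e·A·C_max)²).
n_e·A·C_max = 0.35 × 96 × 0.11 = 3.696 kg/m.
D = 23²/(4π × 120 × 3.696²) = 0.0257 m²/day.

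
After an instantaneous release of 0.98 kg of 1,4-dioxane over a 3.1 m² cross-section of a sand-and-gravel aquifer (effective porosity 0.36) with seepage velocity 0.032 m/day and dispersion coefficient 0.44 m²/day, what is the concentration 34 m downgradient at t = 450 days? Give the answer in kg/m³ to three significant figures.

For an instantaneous plane source, C(x,t) = M/(n_e·A·√(4πDt)) · exp(−(x−vt)²/(4Dt)), with n_e·A the pore (flow) area.
Plume center vt = 0.032 × 450 = 14.4 m, so the well at 34 m is 19.6 m downgradient of the peak.
√(4πDt) = 49.88 m, giving peak height M/(n_e·A·√(4πDt)) = 0.98/(0.36 × 3.1 × 49.88) = 0.01760 kg/m³.
(x−vt)²/(4Dt) = (19.6)²/(4 × 0.44 × 450) = 0.4851; exp(−0.4851) = 0.6156.
C = 0.01760 × 0.6156 = 0.0108 kg/m³.

0.0108 kg/m³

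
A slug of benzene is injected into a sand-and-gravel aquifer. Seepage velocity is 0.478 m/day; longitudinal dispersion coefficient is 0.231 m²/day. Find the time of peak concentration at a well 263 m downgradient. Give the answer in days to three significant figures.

For the 1D instantaneous-source solution, setting ∂C/∂t = 0 at fixed x gives v²t² + 2Dt − x² = 0, so t = (√(D² + v²x²) − D)/v².
√(D² + v²x²) = √(0.231² + 0.478² × 263²) = 125.7; v² = 0.228484.
t = (125.7 − 0.231)/0.228484 = 549 days (vs. the pure-advection estimate x/v = 550 d).

549 days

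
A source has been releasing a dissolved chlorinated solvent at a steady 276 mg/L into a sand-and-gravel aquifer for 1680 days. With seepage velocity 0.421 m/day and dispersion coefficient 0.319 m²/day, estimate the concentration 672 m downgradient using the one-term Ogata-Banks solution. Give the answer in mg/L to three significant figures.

237 mg/L

For a continuous step input, C/C₀ ≈ ½·erfc((x−vt)/(2√(Dt))).
vt = 0.421 × 1680 = 707.28 m and 2√(Dt) = 2√(0.319 × 1680) = 46.30 m.
Argument (x−vt)/(2√(Dt)) = (672 − 707.28)/46.30 = -0.7620; ½·erfc(-0.7620) = 0.8594.
C = 276 × 0.8594 = 237 mg/L.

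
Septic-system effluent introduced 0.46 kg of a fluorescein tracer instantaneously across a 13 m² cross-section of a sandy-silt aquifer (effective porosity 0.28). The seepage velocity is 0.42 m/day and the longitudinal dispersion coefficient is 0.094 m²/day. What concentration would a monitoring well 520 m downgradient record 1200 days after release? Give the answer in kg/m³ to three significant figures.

0.00190 kg/m³

For an instantaneous plane source, C(x,t) = M/(n_e·A·√(4πDt)) · exp(−(x−vt)²/(4Dt)), with n_e·A the pore (flow) area.
Plume center vt = 0.42 × 1200 = 504 m, so the well at 520 m is 16 m downgradient of the peak.
√(4πDt) = 37.65 m, giving peak height M/(n_e·A·√(4πDt)) = 0.46/(0.28 × 13 × 37.65) = 0.003357 kg/m³.
(x−vt)²/(4Dt) = (16)²/(4 × 0.094 × 1200) = 0.5674; exp(−0.5674) = 0.5670.
C = 0.003357 × 0.5670 = 0.00190 kg/m³.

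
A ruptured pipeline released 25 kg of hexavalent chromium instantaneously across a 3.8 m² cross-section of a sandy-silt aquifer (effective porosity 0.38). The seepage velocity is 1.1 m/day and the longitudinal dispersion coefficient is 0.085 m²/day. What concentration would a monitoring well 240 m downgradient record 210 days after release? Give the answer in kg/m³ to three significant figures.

0.372 kg/m³

For an instantaneous plane source, C(x,t) = M/(n_e·A·√(4πDt)) · exp(−(x−vt)²/(4Dt)), with n_e·A the pore (flow) area.
Plume center vt = 1.1 × 210 = 231 m, so the well at 240 m is 9 m downgradient of the peak.
√(4πDt) = 14.98 m, giving peak height M/(n_e·A·√(4πDt)) = 25/(0.38 × 3.8 × 14.98) = 1.156 kg/m³.
(x−vt)²/(4Dt) = (9)²/(4 × 0.085 × 210) = 1.134; exp(−1.134) = 0.3217.
C = 1.156 × 0.3217 = 0.372 kg/m³.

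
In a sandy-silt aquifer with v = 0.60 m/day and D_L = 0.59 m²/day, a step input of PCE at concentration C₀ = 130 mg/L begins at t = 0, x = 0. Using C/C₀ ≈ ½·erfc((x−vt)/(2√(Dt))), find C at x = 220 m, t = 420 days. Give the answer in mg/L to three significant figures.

120 mg/L

For a continuous step input, C/C₀ ≈ ½·erfc((x−vt)/(2√(Dt))).
vt = 0.60 × 420 = 252 m and 2√(Dt) = 2√(0.59 × 420) = 31.48 m.
Argument (x−vt)/(2√(Dt)) = (220 − 252)/31.48 = -1.017; ½·erfc(-1.017) = 0.9248.
C = 130 × 0.9248 = 120 mg/L.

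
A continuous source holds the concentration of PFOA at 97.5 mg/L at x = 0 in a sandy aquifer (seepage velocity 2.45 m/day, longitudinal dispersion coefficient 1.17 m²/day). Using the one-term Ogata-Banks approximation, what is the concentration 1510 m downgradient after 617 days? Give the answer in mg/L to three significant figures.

50.4 mg/L

For a continuous step input, C/C₀ ≈ ½·erfc((x−vt)/(2√(Dt))).
vt = 2.45 × 617 = 1511.65 m and 2√(Dt) = 2√(1.17 × 617) = 53.74 m.
Argument (x−vt)/(2√(Dt)) = (1510 − 1511.65)/53.74 = -0.03070; ½·erfc(-0.03070) = 0.5173.
C = 97.5 × 0.5173 = 50.4 mg/L.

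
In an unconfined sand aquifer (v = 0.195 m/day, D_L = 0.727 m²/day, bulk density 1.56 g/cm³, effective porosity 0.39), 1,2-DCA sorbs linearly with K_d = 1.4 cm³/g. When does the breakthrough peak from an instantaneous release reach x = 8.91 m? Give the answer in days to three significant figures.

201 days

Retardation factor R = 1 + ρ_b·K_d/n = 1 + 1.56 × 1.4/0.39 = 6.600.
Sorption retards both mechanisms: v_R = v/R = 0.02955 m/day, D_R = D/R = 0.1102 m²/day.
Peak time from v_R²t² + 2D_R t − x² = 0: t = (√(D_R² + v_R²x²) − D_R)/v_R².
√(D_R² + v_R²x²) = √(0.1102² + 0.02955² × 8.91²) = 0.2854; v_R² = 0.0008732.
t = (0.2854 − 0.1102)/0.0008732 = 201 days.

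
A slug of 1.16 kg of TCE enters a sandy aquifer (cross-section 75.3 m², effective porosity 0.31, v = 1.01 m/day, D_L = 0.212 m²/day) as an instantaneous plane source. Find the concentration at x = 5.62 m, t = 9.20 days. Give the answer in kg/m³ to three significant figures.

0.00178 kg/m³

For an instantaneous plane source, C(x,t) = M/(n_e·A·√(4πDt)) · exp(−(x−vt)²/(4Dt)), with n_e·A the pore (flow) area.
Plume center vt = 1.01 × 9.20 = 9.292 m, so the well at 5.62 m is 3.672 m upgradient of the peak.
√(4πDt) = 4.951 m, giving peak height M/(n_e·A·√(4πDt)) = 1.16/(0.31 × 75.3 × 4.951) = 0.01004 kg/m³.
(x−vt)²/(4Dt) = (-3.672)²/(4 × 0.212 × 9.20) = 1.728; exp(−1.728) = 0.1776.
C = 0.01004 × 0.1776 = 0.00178 kg/m³.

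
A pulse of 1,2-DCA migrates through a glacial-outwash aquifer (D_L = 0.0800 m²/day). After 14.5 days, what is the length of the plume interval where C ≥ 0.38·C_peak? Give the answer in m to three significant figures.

4.24 m

The plume is Gaussian with σ = √(2Dt) = √(2 × 0.0800 × 14.5) = 1.523 m.
C/C_peak = exp(−Δx²/(2σ²)) = 0.38 ⇒ Δx = σ·√(−2 ln 0.38) = 1.523 × 1.391 = 2.118 m.
Width = 2Δx = 4.24 m.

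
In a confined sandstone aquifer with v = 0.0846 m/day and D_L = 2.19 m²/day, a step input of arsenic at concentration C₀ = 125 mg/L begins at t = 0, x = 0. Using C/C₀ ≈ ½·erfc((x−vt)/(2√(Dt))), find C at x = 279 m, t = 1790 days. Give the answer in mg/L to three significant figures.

9.35 mg/L

For a continuous step input, C/C₀ ≈ ½·erfc((x−vt)/(2√(Dt))).
vt = 0.0846 × 1790 = 151.434 m and 2√(Dt) = 2√(2.19 × 1790) = 125.2 m.
Argument (x−vt)/(2√(Dt)) = (279 − 151.434)/125.2 = 1.019; ½·erfc(1.019) = 0.07478.
C = 125 × 0.07478 = 9.35 mg/L.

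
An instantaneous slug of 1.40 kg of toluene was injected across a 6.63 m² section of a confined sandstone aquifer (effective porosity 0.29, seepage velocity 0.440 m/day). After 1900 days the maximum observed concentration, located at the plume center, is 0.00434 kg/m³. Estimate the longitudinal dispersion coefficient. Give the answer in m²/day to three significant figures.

At the plume center C_max = M/(n_e·A·√(4πDt)), so D = M²/(4πt·(n_e·A·C_max)²).
n_e·A·C_max = 0.29 × 6.63 × 0.00434 = 0.008345 kg/m.
D = 1.40²/(4π × 1900 × 0.008345²) = 1.18 m²/day.

1.18 m²/day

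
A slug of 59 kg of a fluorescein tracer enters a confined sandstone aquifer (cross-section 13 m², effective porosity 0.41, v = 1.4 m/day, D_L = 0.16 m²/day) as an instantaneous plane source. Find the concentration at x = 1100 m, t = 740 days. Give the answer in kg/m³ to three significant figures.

For an instantaneous plane source, C(x,t) = M/(n_e·A·√(4πDt)) · exp(−(x−vt)²/(4Dt)), with n_e·A the pore (flow) area.
Plume center vt = 1.4 × 740 = 1036 m, so the well at 1100 m is 64 m downgradient of the peak.
√(4πDt) = 38.57 m, giving peak height M/(n_e·A·√(4πDt)) = 59/(0.41 × 13 × 38.57) = 0.2870 kg/m³.
(x−vt)²/(4Dt) = (64)²/(4 × 0.16 × 740) = 8.649; exp(−8.649) = 0.0001753.
C = 0.2870 × 0.0001753 = 5.03e-05 kg/m³.

5.03e-05 kg/m³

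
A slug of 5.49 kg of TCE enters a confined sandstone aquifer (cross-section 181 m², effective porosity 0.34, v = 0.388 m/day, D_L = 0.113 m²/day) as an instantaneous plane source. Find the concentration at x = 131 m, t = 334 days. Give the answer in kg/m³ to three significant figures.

0.00404 kg/m³

For an instantaneous plane source, C(x,t) = M/(n_e·A·√(4πDt)) · exp(−(x−vt)²/(4Dt)), with n_e·A the pore (flow) area.
Plume center vt = 0.388 × 334 = 129.592 m, so the well at 131 m is 1.408 m downgradient of the peak.
√(4πDt) = 21.78 m, giving peak height M/(n_e·A·√(4πDt)) = 5.49/(0.34 × 181 × 21.78) = 0.004096 kg/m³.
(x−vt)²/(4Dt) = (1.408)²/(4 × 0.113 × 334) = 0.01313; exp(−0.01313) = 0.9870.
C = 0.004096 × 0.9870 = 0.00404 kg/m³.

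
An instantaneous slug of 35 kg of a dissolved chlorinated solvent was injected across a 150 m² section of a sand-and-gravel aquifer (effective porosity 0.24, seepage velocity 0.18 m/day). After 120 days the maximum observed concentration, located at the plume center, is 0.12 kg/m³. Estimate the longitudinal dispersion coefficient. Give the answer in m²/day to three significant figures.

At the plume center C_max = M/(n_e·A·√(4πDt)), so D = M²/(4πt·(n_e·A·C_max)²).
n_e·A·C_max = 0.24 × 150 × 0.12 = 4.320 kg/m.
D = 35²/(4π × 120 × 4.320²) = 0.0435 m²/day.

0.0435 m²/day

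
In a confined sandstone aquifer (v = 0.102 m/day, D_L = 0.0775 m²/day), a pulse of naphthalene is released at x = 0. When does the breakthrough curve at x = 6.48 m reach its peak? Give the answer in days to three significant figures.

56.5 days

For the 1D instantaneous-source solution, setting ∂C/∂t = 0 at fixed x gives v²t² + 2Dt − x² = 0, so t = (√(D² + v²x²) − D)/v².
√(D² + v²x²) = √(0.0775² + 0.102² × 6.48²) = 0.6655; v² = 0.010404.
t = (0.6655 − 0.0775)/0.010404 = 56.5 days (vs. the pure-advection estimate x/v = 63.5 d).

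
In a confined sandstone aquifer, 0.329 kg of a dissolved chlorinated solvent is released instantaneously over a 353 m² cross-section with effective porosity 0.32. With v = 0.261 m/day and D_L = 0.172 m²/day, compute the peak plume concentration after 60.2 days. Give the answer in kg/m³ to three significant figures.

The peak of an instantaneous 1D plume sits at x = vt; there the Gaussian factor is 1 and C_max = M/(n_e·A·√(4πDt)), where n_e·A is the pore area the mass is dissolved in.
√(4πDt) = √(4π × 0.172 × 60.2) = 11.41 m, so C_max = 0.329/(0.32 × 353 × 11.41) = 0.000255 kg/m³.

0.000255 kg/m³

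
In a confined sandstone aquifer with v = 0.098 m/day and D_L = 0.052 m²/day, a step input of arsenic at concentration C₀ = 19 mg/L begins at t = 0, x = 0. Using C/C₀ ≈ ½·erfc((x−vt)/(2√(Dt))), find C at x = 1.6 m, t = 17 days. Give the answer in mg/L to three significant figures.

For a continuous step input, C/C₀ ≈ ½·erfc((x−vt)/(2√(Dt))).
vt = 0.098 × 17 = 1.666 m and 2√(Dt) = 2√(0.052 × 17) = 1.880 m.
Argument (x−vt)/(2√(Dt)) = (1.6 − 1.666)/1.880 = -0.03511; ½·erfc(-0.03511) = 0.5198.
C = 19 × 0.5198 = 9.88 mg/L.

9.88 mg/L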